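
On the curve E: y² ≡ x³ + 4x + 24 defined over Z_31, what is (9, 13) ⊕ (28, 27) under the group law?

(10, 14)

(9, 13) + (28, 27). λ = (27 - 13)/(28 - 9) ≡ 14/19 mod 31. 19⁻¹ ≡ 18 (mod 31) since 19·18 = 342 ≡ 1, so λ ≡ 4.
  x = λ² - 9 - 28 = 16 - 37 ≡ 10; y = λ·(9 - 10) - 13 ≡ 14. → (10, 14)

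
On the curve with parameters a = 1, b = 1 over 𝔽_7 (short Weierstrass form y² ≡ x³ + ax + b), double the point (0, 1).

tangent at (0, 1): λ = (3·0² + 1)/(2·1) ≡ 1/2. 2⁻¹ ≡ 4 (mod 7) since 2·4 = 8 ≡ 1, so λ ≡ 1·4 ≡ 4.
  x = λ² - 0 - 0 = 16 - 0 ≡ 2; y = λ·(0 - 2) - 1 ≡ 5. → (2, 5)

(2, 5)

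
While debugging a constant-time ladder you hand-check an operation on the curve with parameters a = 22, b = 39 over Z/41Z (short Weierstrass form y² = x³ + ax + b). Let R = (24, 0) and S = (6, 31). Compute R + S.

(27, 12)

(24, 0) + (6, 31). λ = (31 - 0)/(6 - 24) ≡ 31/23 mod 41. 23⁻¹ ≡ 25 (mod 41) since 23·25 = 575 ≡ 1, so λ ≡ 37.
  x = λ² - 24 - 6 = 1369 - 30 ≡ 27; y = λ·(24 - 27) - 0 ≡ 12. → (27, 12)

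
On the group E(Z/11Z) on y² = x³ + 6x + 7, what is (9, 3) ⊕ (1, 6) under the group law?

(9, 3) + (1, 6). λ = (6 - 3)/(1 - 9) ≡ 3/3 mod 11. 3⁻¹ ≡ 4 (mod 11), so λ ≡ 1.
  x = λ² - 9 - 1 = 1 - 10 ≡ 2; y = λ·(9 - 2) - 3 ≡ 4. → (2, 4)

(2, 4)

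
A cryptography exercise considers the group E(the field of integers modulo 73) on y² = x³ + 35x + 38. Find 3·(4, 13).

Write G = (4, 13).
Repeated addition: build up to 3G.
2G: tangent at (4, 13): λ = (3·4² + 35)/(2·13) ≡ 10/26. 26⁻¹ ≡ 59 (mod 73), so λ ≡ 10·59 ≡ 6.
  x = λ² - 4 - 4 = 36 - 8 ≡ 28; y = λ·(4 - 28) - 13 ≡ 62. → (28, 62)
3G: (28, 62) + (4, 13). λ = (13 - 62)/(4 - 28) ≡ 24/49 mod 73. 49⁻¹ ≡ 3 (mod 73), so λ ≡ 72.
  x = λ² - 28 - 4 = 5184 - 32 ≡ 42; y = λ·(28 - 42) - 62 ≡ 25. → (42, 25)

(42, 25)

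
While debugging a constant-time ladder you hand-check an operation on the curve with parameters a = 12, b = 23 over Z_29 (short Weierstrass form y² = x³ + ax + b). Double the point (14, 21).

tangent at (14, 21): λ = (3·14² + 12)/(2·21) ≡ 20/13. 13⁻¹ ≡ 9 (mod 29), so λ ≡ 20·9 ≡ 6.
  x = λ² - 14 - 14 = 36 - 28 ≡ 8; y = λ·(14 - 8) - 21 ≡ 15. → (8, 15)

(8, 15)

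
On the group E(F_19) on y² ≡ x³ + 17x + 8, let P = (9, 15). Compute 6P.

Double-and-add on 6 = (110)₂. Start with P = (9, 15) for the leading 1-bit.
double: tangent at (9, 15): λ = (3·9² + 17)/(2·15) ≡ 13/11. 11⁻¹ ≡ 7 (mod 19) since 11·7 = 77 ≡ 1, so λ ≡ 13·7 ≡ 15.
  x = λ² - 9 - 9 = 225 - 18 ≡ 17; y = λ·(9 - 17) - 15 ≡ 17. → (17, 17)
add P: (17, 17) + (9, 15). λ = (15 - 17)/(9 - 17) ≡ 17/11 mod 19. 11⁻¹ ≡ 7 (mod 19) since 11·7 = 77 ≡ 1, so λ ≡ 5.
  x = λ² - 17 - 9 = 25 - 26 ≡ 18; y = λ·(17 - 18) - 17 ≡ 16. → (18, 16)
double: tangent at (18, 16): λ = (3·18² + 17)/(2·16) ≡ 1/13. 13⁻¹ ≡ 3 (mod 19), so λ ≡ 1·3 ≡ 3.
  x = λ² - 18 - 18 = 9 - 36 ≡ 11; y = λ·(18 - 11) - 16 ≡ 5. → (11, 5)

(11, 5)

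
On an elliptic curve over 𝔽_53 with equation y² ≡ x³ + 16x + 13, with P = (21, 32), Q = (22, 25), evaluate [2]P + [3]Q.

First 2P:
Repeated addition: build up to 2P.
2P: tangent at (21, 32): λ = (3·21² + 16)/(2·32) ≡ 14/11. 11⁻¹ ≡ 29 (mod 53), so λ ≡ 14·29 ≡ 35.
  x = λ² - 21 - 21 = 1225 - 42 ≡ 17; y = λ·(21 - 17) - 32 ≡ 2. → (17, 2)
2P = (17, 2).
Next 3Q:
Repeated addition: build up to 3Q.
2Q: tangent at (22, 25): λ = (3·22² + 16)/(2·25) ≡ 37/50. 50⁻¹ ≡ 35 (mod 53), so λ ≡ 37·35 ≡ 23.
  x = λ² - 22 - 22 = 529 - 44 ≡ 8; y = λ·(22 - 8) - 25 ≡ 32. → (8, 32)
3Q: (8, 32) + (22, 25). λ = (25 - 32)/(22 - 8) ≡ 46/14 mod 53. 14⁻¹ ≡ 19 (mod 53), so λ ≡ 26.
  x = λ² - 8 - 22 = 676 - 30 ≡ 10; y = λ·(8 - 10) - 32 ≡ 22. → (10, 22)
3Q = (10, 22).
Finally 2P + 3Q:
(17, 2) + (10, 22). λ = (22 - 2)/(10 - 17) ≡ 20/46 mod 53. 46⁻¹ ≡ 15 (mod 53), so λ ≡ 35.
  x = λ² - 17 - 10 = 1225 - 27 ≡ 32; y = λ·(17 - 32) - 2 ≡ 3. → (32, 3)

(32, 3)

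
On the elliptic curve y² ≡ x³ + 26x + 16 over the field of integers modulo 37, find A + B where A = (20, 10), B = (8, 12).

(20, 10) + (8, 12). λ = (12 - 10)/(8 - 20) ≡ 2/25 mod 37. 25⁻¹ ≡ 3 (mod 37), so λ ≡ 6.
  x = λ² - 20 - 8 = 36 - 28 ≡ 8; y = λ·(20 - 8) - 10 ≡ 25. → (8, 25)

(8, 25)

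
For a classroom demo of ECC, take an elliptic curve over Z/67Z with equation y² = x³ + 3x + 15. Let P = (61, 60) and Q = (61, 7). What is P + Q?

O

The two points share x = 61 and their y-coordinates satisfy 60 + 7 ≡ 0 (mod 67), so they are inverses. Their sum is the point at infinity.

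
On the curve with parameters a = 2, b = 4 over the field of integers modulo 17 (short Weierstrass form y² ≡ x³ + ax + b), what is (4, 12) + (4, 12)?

tangent at (4, 12): λ = (3·4² + 2)/(2·12) ≡ 16/7. 7⁻¹ ≡ 5 (mod 17) since 7·5 = 35 ≡ 1, so λ ≡ 16·5 ≡ 12.
  x = λ² - 4 - 4 = 144 - 8 ≡ 0; y = λ·(4 - 0) - 12 ≡ 2. → (0, 2)

(0, 2)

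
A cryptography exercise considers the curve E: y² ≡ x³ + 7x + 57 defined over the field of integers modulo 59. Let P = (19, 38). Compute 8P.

Double-and-add on 8 = (1000)₂. Start with P = (19, 38) for the leading 1-bit.
double: tangent at (19, 38): λ = (3·19² + 7)/(2·38) ≡ 28/17. 17⁻¹ ≡ 7 (mod 59) since 17·7 = 119 ≡ 1, so λ ≡ 28·7 ≡ 19.
  x = λ² - 19 - 19 = 361 - 38 ≡ 28; y = λ·(19 - 28) - 38 ≡ 27. → (28, 27)
double: tangent at (28, 27): λ = (3·28² + 7)/(2·27) ≡ 58/54. 54⁻¹ ≡ 47 (mod 59), so λ ≡ 58·47 ≡ 12.
  x = λ² - 28 - 28 = 144 - 56 ≡ 29; y = λ·(28 - 29) - 27 ≡ 20. → (29, 20)
double: tangent at (29, 20): λ = (3·29² + 7)/(2·20) ≡ 52/40. 40⁻¹ ≡ 31 (mod 59), so λ ≡ 52·31 ≡ 19.
  x = λ² - 29 - 29 = 361 - 58 ≡ 8; y = λ·(29 - 8) - 20 ≡ 25. → (8, 25)

(8, 25)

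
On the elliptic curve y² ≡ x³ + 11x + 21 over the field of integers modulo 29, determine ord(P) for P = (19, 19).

2P: tangent at (19, 19): λ = (3·19² + 11)/(2·19) ≡ 21/9. 9⁻¹ ≡ 13 (mod 29), so λ ≡ 21·13 ≡ 12.
  x = λ² - 19 - 19 = 144 - 38 ≡ 19; y = λ·(19 - 19) - 19 ≡ 10. → (19, 10)
3P: (19, 10) + (19, 19): same x and y₁ ≡ -y₂, so the sum is ∞.
3P = ∞, so the order is 3.

3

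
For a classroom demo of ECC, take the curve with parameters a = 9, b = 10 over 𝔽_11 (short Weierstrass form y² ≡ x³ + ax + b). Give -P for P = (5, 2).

(5, 9)

-(5, 2) = (5, -2 mod 11) = (5, 9).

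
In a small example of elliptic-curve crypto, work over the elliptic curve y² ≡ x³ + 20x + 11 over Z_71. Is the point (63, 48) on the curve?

no

y² = 48² ≡ 32; x³ + 20x + 11 = 251318 ≡ 49 (mod 71). 32 ≠ 49.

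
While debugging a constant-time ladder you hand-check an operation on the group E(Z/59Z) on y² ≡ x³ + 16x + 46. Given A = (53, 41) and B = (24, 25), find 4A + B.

(3, 11)

First 4A:
Repeated addition: build up to 4A.
2A: tangent at (53, 41): λ = (3·53² + 16)/(2·41) ≡ 6/23. 23⁻¹ ≡ 18 (mod 59), so λ ≡ 6·18 ≡ 49.
  x = λ² - 53 - 53 = 2401 - 106 ≡ 53; y = λ·(53 - 53) - 41 ≡ 18. → (53, 18)
3A: (53, 18) + (53, 41): same x and y₁ ≡ -y₂, so the sum is 𝒪.
4A: 𝒪 + (53, 41) = (53, 41) (identity).
4A = (53, 41).
Finally 4A + B:
(53, 41) + (24, 25). λ = (25 - 41)/(24 - 53) ≡ 43/30 mod 59. 30⁻¹ ≡ 2 (mod 59) since 30·2 = 60 ≡ 1, so λ ≡ 27.
  x = λ² - 53 - 24 = 729 - 77 ≡ 3; y = λ·(53 - 3) - 41 ≡ 11. → (3, 11)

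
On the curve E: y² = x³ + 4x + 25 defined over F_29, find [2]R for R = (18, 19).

(15, 26)

tangent at (18, 19): λ = (3·18² + 4)/(2·19) ≡ 19/9. 9⁻¹ ≡ 13 (mod 29) since 9·13 = 117 ≡ 1, so λ ≡ 19·13 ≡ 15.
  x = λ² - 18 - 18 = 225 - 36 ≡ 15; y = λ·(18 - 15) - 19 ≡ 26. → (15, 26)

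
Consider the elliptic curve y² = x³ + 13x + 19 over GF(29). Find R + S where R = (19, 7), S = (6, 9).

(9, 16)

(19, 7) + (6, 9). λ = (9 - 7)/(6 - 19) ≡ 2/16 mod 29. 16⁻¹ ≡ 20 (mod 29) since 16·20 = 320 ≡ 1, so λ ≡ 11.
  x = λ² - 19 - 6 = 121 - 25 ≡ 9; y = λ·(19 - 9) - 7 ≡ 16. → (9, 16)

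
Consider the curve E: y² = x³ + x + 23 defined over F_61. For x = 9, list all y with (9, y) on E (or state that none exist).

x³ + 1x + 23 = 761 ≡ 29 (mod 61).
29 is a non-residue mod 61; no y exists.

none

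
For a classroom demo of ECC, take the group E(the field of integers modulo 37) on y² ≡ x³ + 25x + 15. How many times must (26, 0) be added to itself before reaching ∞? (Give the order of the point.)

2P: (26, 0) + (26, 0): same x and y₁ ≡ -y₂, so the sum is ∞.
2P = ∞, so the order is 2.

2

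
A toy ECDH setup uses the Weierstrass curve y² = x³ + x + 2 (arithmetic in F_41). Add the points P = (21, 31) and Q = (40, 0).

(29, 36)

(21, 31) + (40, 0). λ = (0 - 31)/(40 - 21) ≡ 10/19 mod 41. 19⁻¹ ≡ 13 (mod 41) since 19·13 = 247 ≡ 1, so λ ≡ 7.
  x = λ² - 21 - 40 = 49 - 61 ≡ 29; y = λ·(21 - 29) - 31 ≡ 36. → (29, 36)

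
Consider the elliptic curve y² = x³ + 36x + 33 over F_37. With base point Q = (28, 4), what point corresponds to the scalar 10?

(12, 26)

Double-and-add on 10 = (1010)₂. Start with Q = (28, 4) for the leading 1-bit.
double: tangent at (28, 4): λ = (3·28² + 36)/(2·4) ≡ 20/8. 8⁻¹ ≡ 14 (mod 37) since 8·14 = 112 ≡ 1, so λ ≡ 20·14 ≡ 21.
  x = λ² - 28 - 28 = 441 - 56 ≡ 15; y = λ·(28 - 15) - 4 ≡ 10. → (15, 10)
double: tangent at (15, 10): λ = (3·15² + 36)/(2·10) ≡ 8/20. 20⁻¹ ≡ 13 (mod 37), so λ ≡ 8·13 ≡ 30.
  x = λ² - 15 - 15 = 900 - 30 ≡ 19; y = λ·(15 - 19) - 10 ≡ 18. → (19, 18)
add Q: (19, 18) + (28, 4). λ = (4 - 18)/(28 - 19) ≡ 23/9 mod 37. 9⁻¹ ≡ 33 (mod 37), so λ ≡ 19.
  x = λ² - 19 - 28 = 361 - 47 ≡ 18; y = λ·(19 - 18) - 18 ≡ 1. → (18, 1)
double: tangent at (18, 1): λ = (3·18² + 36)/(2·1) ≡ 9/2. 2⁻¹ ≡ 19 (mod 37), so λ ≡ 9·19 ≡ 23.
  x = λ² - 18 - 18 = 529 - 36 ≡ 12; y = λ·(18 - 12) - 1 ≡ 26. → (12, 26)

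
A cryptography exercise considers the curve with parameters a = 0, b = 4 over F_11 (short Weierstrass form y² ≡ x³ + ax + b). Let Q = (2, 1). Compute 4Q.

Repeated addition: build up to 4Q.
2Q: tangent at (2, 1): λ = (3·2² + 0)/(2·1) ≡ 1/2. 2⁻¹ ≡ 6 (mod 11) since 2·6 = 12 ≡ 1, so λ ≡ 1·6 ≡ 6.
  x = λ² - 2 - 2 = 36 - 4 ≡ 10; y = λ·(2 - 10) - 1 ≡ 6. → (10, 6)
3Q: (10, 6) + (2, 1). λ = (1 - 6)/(2 - 10) ≡ 6/3 mod 11. 3⁻¹ ≡ 4 (mod 11) since 3·4 = 12 ≡ 1, so λ ≡ 2.
  x = λ² - 10 - 2 = 4 - 12 ≡ 3; y = λ·(10 - 3) - 6 ≡ 8. → (3, 8)
4Q: (3, 8) + (2, 1). λ = (1 - 8)/(2 - 3) ≡ 4/10 mod 11. 10⁻¹ ≡ 10 (mod 11), so λ ≡ 7.
  x = λ² - 3 - 2 = 49 - 5 ≡ 0; y = λ·(3 - 0) - 8 ≡ 2. → (0, 2)

(0, 2)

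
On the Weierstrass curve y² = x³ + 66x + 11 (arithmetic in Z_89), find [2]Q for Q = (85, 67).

tangent at (85, 67): λ = (3·85² + 66)/(2·67) ≡ 25/45. 45⁻¹ ≡ 2 (mod 89), so λ ≡ 25·2 ≡ 50.
  x = λ² - 85 - 85 = 2500 - 170 ≡ 16; y = λ·(85 - 16) - 67 ≡ 1. → (16, 1)

(16, 1)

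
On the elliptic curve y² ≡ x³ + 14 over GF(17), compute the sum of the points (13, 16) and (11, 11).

(13, 16) + (11, 11). λ = (11 - 16)/(11 - 13) ≡ 12/15 mod 17. 15⁻¹ ≡ 8 (mod 17), so λ ≡ 11.
  x = λ² - 13 - 11 = 121 - 24 ≡ 12; y = λ·(13 - 12) - 16 ≡ 12. → (12, 12)

(12, 12)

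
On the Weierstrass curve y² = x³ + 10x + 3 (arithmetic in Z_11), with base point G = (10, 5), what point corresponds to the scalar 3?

(7, 3)

Repeated addition: build up to 3G.
2G: tangent at (10, 5): λ = (3·10² + 10)/(2·5) ≡ 2/10. 10⁻¹ ≡ 10 (mod 11) since 10·10 = 100 ≡ 1, so λ ≡ 2·10 ≡ 9.
  x = λ² - 10 - 10 = 81 - 20 ≡ 6; y = λ·(10 - 6) - 5 ≡ 9. → (6, 9)
3G: (6, 9) + (10, 5). λ = (5 - 9)/(10 - 6) ≡ 7/4 mod 11. 4⁻¹ ≡ 3 (mod 11), so λ ≡ 10.
  x = λ² - 6 - 10 = 100 - 16 ≡ 7; y = λ·(6 - 7) - 9 ≡ 3. → (7, 3)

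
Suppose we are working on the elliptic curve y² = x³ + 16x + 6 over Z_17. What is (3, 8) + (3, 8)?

tangent at (3, 8): λ = (3·3² + 16)/(2·8) ≡ 9/16. 16⁻¹ ≡ 16 (mod 17), so λ ≡ 9·16 ≡ 8.
  x = λ² - 3 - 3 = 64 - 6 ≡ 7; y = λ·(3 - 7) - 8 ≡ 11. → (7, 11)

(7, 11)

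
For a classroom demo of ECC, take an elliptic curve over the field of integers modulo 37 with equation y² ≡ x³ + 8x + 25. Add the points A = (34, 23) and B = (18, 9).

(34, 23) + (18, 9). λ = (9 - 23)/(18 - 34) ≡ 23/21 mod 37. 21⁻¹ ≡ 30 (mod 37), so λ ≡ 24.
  x = λ² - 34 - 18 = 576 - 52 ≡ 6; y = λ·(34 - 6) - 23 ≡ 20. → (6, 20)

(6, 20)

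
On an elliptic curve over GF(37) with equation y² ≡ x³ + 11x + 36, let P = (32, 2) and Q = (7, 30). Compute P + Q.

(32, 2) + (7, 30). λ = (30 - 2)/(7 - 32) ≡ 28/12 mod 37. 12⁻¹ ≡ 34 (mod 37), so λ ≡ 27.
  x = λ² - 32 - 7 = 729 - 39 ≡ 24; y = λ·(32 - 24) - 2 ≡ 29. → (24, 29)

(24, 29)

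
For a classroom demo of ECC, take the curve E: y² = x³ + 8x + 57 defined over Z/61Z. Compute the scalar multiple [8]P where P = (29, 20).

(6, 4)

Double-and-add on 8 = (1000)₂. Start with P = (29, 20) for the leading 1-bit.
double: tangent at (29, 20): λ = (3·29² + 8)/(2·20) ≡ 30/40. 40⁻¹ ≡ 29 (mod 61) since 40·29 = 1160 ≡ 1, so λ ≡ 30·29 ≡ 16.
  x = λ² - 29 - 29 = 256 - 58 ≡ 15; y = λ·(29 - 15) - 20 ≡ 21. → (15, 21)
double: tangent at (15, 21): λ = (3·15² + 8)/(2·21) ≡ 12/42. 42⁻¹ ≡ 16 (mod 61) since 42·16 = 672 ≡ 1, so λ ≡ 12·16 ≡ 9.
  x = λ² - 15 - 15 = 81 - 30 ≡ 51; y = λ·(15 - 51) - 21 ≡ 21. → (51, 21)
double: tangent at (51, 21): λ = (3·51² + 8)/(2·21) ≡ 3/42. 42⁻¹ ≡ 16 (mod 61), so λ ≡ 3·16 ≡ 48.
  x = λ² - 51 - 51 = 2304 - 102 ≡ 6; y = λ·(51 - 6) - 21 ≡ 4. → (6, 4)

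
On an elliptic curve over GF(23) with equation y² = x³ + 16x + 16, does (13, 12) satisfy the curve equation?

y² = 12² ≡ 6; x³ + 16x + 16 = 2421 ≡ 6 (mod 23). 6 = 6.

yes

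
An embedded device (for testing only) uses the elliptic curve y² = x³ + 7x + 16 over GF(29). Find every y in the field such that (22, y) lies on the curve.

1, 28

x³ + 7x + 16 = 10818 ≡ 1 (mod 29).
Square roots of 1 mod 29: 1 and 28 (since 1² = 1 ≡ 1).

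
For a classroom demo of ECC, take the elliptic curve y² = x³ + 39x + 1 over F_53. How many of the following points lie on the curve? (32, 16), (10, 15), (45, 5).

3

(32, 16): 16² ≡ 44, rhs ≡ 44 → on.
(10, 15): 15² ≡ 13, rhs ≡ 13 → on.
(45, 5): 5² ≡ 25, rhs ≡ 25 → on.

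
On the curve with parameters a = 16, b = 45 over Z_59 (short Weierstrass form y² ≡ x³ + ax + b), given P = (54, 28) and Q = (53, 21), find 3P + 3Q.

First 3P:
Repeated addition: build up to 3P.
2P: tangent at (54, 28): λ = (3·54² + 16)/(2·28) ≡ 32/56. 56⁻¹ ≡ 39 (mod 59), so λ ≡ 32·39 ≡ 9.
  x = λ² - 54 - 54 = 81 - 108 ≡ 32; y = λ·(54 - 32) - 28 ≡ 52. → (32, 52)
3P: (32, 52) + (54, 28). λ = (28 - 52)/(54 - 32) ≡ 35/22 mod 59. 22⁻¹ ≡ 51 (mod 59) since 22·51 = 1122 ≡ 1, so λ ≡ 15.
  x = λ² - 32 - 54 = 225 - 86 ≡ 21; y = λ·(32 - 21) - 52 ≡ 54. → (21, 54)
3P = (21, 54).
Next 3Q:
Repeated addition: build up to 3Q.
2Q: tangent at (53, 21): λ = (3·53² + 16)/(2·21) ≡ 6/42. 42⁻¹ ≡ 52 (mod 59), so λ ≡ 6·52 ≡ 17.
  x = λ² - 53 - 53 = 289 - 106 ≡ 6; y = λ·(53 - 6) - 21 ≡ 11. → (6, 11)
3Q: (6, 11) + (53, 21). λ = (21 - 11)/(53 - 6) ≡ 10/47 mod 59. 47⁻¹ ≡ 54 (mod 59), so λ ≡ 9.
  x = λ² - 6 - 53 = 81 - 59 ≡ 22; y = λ·(6 - 22) - 11 ≡ 22. → (22, 22)
3Q = (22, 22).
Finally 3P + 3Q:
(21, 54) + (22, 22). λ = (22 - 54)/(22 - 21) ≡ 27/1 mod 59. 1⁻¹ ≡ 1 (mod 59), so λ ≡ 27.
  x = λ² - 21 - 22 = 729 - 43 ≡ 37; y = λ·(21 - 37) - 54 ≡ 45. → (37, 45)

(37, 45)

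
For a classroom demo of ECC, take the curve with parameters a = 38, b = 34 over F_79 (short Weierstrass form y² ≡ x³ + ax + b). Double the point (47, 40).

tangent at (47, 40): λ = (3·47² + 38)/(2·40) ≡ 29/1. 1⁻¹ ≡ 1 (mod 79), so λ ≡ 29·1 ≡ 29.
  x = λ² - 47 - 47 = 841 - 94 ≡ 36; y = λ·(47 - 36) - 40 ≡ 42. → (36, 42)

(36, 42)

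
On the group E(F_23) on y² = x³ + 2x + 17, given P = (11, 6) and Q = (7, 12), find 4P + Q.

First 4P:
Repeated addition: build up to 4P.
2P: tangent at (11, 6): λ = (3·11² + 2)/(2·6) ≡ 20/12. 12⁻¹ ≡ 2 (mod 23) since 12·2 = 24 ≡ 1, so λ ≡ 20·2 ≡ 17.
  x = λ² - 11 - 11 = 289 - 22 ≡ 14; y = λ·(11 - 14) - 6 ≡ 12. → (14, 12)
3P: (14, 12) + (11, 6). λ = (6 - 12)/(11 - 14) ≡ 17/20 mod 23. 20⁻¹ ≡ 15 (mod 23) since 20·15 = 300 ≡ 1, so λ ≡ 2.
  x = λ² - 14 - 11 = 4 - 25 ≡ 2; y = λ·(14 - 2) - 12 ≡ 12. → (2, 12)
4P: (2, 12) + (11, 6). λ = (6 - 12)/(11 - 2) ≡ 17/9 mod 23. 9⁻¹ ≡ 18 (mod 23) since 9·18 = 162 ≡ 1, so λ ≡ 7.
  x = λ² - 2 - 11 = 49 - 13 ≡ 13; y = λ·(2 - 13) - 12 ≡ 3. → (13, 3)
4P = (13, 3).
Finally 4P + Q:
(13, 3) + (7, 12). λ = (12 - 3)/(7 - 13) ≡ 9/17 mod 23. 17⁻¹ ≡ 19 (mod 23) since 17·19 = 323 ≡ 1, so λ ≡ 10.
  x = λ² - 13 - 7 = 100 - 20 ≡ 11; y = λ·(13 - 11) - 3 ≡ 17. → (11, 17)

(11, 17)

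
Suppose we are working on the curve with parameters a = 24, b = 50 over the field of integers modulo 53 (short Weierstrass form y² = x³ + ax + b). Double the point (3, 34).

(31, 51)

tangent at (3, 34): λ = (3·3² + 24)/(2·34) ≡ 51/15. 15⁻¹ ≡ 46 (mod 53), so λ ≡ 51·46 ≡ 14.
  x = λ² - 3 - 3 = 196 - 6 ≡ 31; y = λ·(3 - 31) - 34 ≡ 51. → (31, 51)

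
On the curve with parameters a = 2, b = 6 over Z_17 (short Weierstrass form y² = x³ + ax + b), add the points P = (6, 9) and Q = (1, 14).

(11, 13)

(6, 9) + (1, 14). λ = (14 - 9)/(1 - 6) ≡ 5/12 mod 17. 12⁻¹ ≡ 10 (mod 17), so λ ≡ 16.
  x = λ² - 6 - 1 = 256 - 7 ≡ 11; y = λ·(6 - 11) - 9 ≡ 13. → (11, 13)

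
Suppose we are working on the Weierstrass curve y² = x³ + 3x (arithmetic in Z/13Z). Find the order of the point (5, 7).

2P: tangent at (5, 7): λ = (3·5² + 3)/(2·7) ≡ 0/1. 1⁻¹ ≡ 1 (mod 13), so λ ≡ 0·1 ≡ 0.
  x = λ² - 5 - 5 = 0 - 10 ≡ 3; y = λ·(5 - 3) - 7 ≡ 6. → (3, 6)
3P: (3, 6) + (5, 7). λ = (7 - 6)/(5 - 3) ≡ 1/2 mod 13. 2⁻¹ ≡ 7 (mod 13) since 2·7 = 14 ≡ 1, so λ ≡ 7.
  x = λ² - 3 - 5 = 49 - 8 ≡ 2; y = λ·(3 - 2) - 6 ≡ 1. → (2, 1)
4P: (2, 1) + (5, 7). λ = (7 - 1)/(5 - 2) ≡ 6/3 mod 13. 3⁻¹ ≡ 9 (mod 13) since 3·9 = 27 ≡ 1, so λ ≡ 2.
  x = λ² - 2 - 5 = 4 - 7 ≡ 10; y = λ·(2 - 10) - 1 ≡ 9. → (10, 9)
5P: (10, 9) + (5, 7). λ = (7 - 9)/(5 - 10) ≡ 11/8 mod 13. 8⁻¹ ≡ 5 (mod 13), so λ ≡ 3.
  x = λ² - 10 - 5 = 9 - 15 ≡ 7; y = λ·(10 - 7) - 9 ≡ 0. → (7, 0)
6P: (7, 0) + (5, 7). λ = (7 - 0)/(5 - 7) ≡ 7/11 mod 13. 11⁻¹ ≡ 6 (mod 13) since 11·6 = 66 ≡ 1, so λ ≡ 3.
  x = λ² - 7 - 5 = 9 - 12 ≡ 10; y = λ·(7 - 10) - 0 ≡ 4. → (10, 4)
7P: (10, 4) + (5, 7). λ = (7 - 4)/(5 - 10) ≡ 3/8 mod 13. 8⁻¹ ≡ 5 (mod 13), so λ ≡ 2.
  x = λ² - 10 - 5 = 4 - 15 ≡ 2; y = λ·(10 - 2) - 4 ≡ 12. → (2, 12)
8P: (2, 12) + (5, 7). λ = (7 - 12)/(5 - 2) ≡ 8/3 mod 13. 3⁻¹ ≡ 9 (mod 13) since 3·9 = 27 ≡ 1, so λ ≡ 7.
  x = λ² - 2 - 5 = 49 - 7 ≡ 3; y = λ·(2 - 3) - 12 ≡ 7. → (3, 7)
9P: (3, 7) + (5, 7). λ = (7 - 7)/(5 - 3) ≡ 0/2 mod 13. 2⁻¹ ≡ 7 (mod 13) since 2·7 = 14 ≡ 1, so λ ≡ 0.
  x = λ² - 3 - 5 = 0 - 8 ≡ 5; y = λ·(3 - 5) - 7 ≡ 6. → (5, 6)
10P: (5, 6) + (5, 7): same x and y₁ ≡ -y₂, so the sum is O.
10P = O, so the order is 10.

10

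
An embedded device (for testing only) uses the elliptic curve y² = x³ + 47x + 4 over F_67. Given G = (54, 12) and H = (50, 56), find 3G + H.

First 3G:
Repeated addition: build up to 3G.
2G: tangent at (54, 12): λ = (3·54² + 47)/(2·12) ≡ 18/24. 24⁻¹ ≡ 14 (mod 67), so λ ≡ 18·14 ≡ 51.
  x = λ² - 54 - 54 = 2601 - 108 ≡ 14; y = λ·(54 - 14) - 12 ≡ 18. → (14, 18)
3G: (14, 18) + (54, 12). λ = (12 - 18)/(54 - 14) ≡ 61/40 mod 67. 40⁻¹ ≡ 62 (mod 67), so λ ≡ 30.
  x = λ² - 14 - 54 = 900 - 68 ≡ 28; y = λ·(14 - 28) - 18 ≡ 31. → (28, 31)
3G = (28, 31).
Finally 3G + H:
(28, 31) + (50, 56). λ = (56 - 31)/(50 - 28) ≡ 25/22 mod 67. 22⁻¹ ≡ 64 (mod 67), so λ ≡ 59.
  x = λ² - 28 - 50 = 3481 - 78 ≡ 53; y = λ·(28 - 53) - 31 ≡ 35. → (53, 35)

(53, 35)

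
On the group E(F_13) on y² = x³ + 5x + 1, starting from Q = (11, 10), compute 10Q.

Repeated addition: build up to 10Q.
2Q: tangent at (11, 10): λ = (3·11² + 5)/(2·10) ≡ 4/7. 7⁻¹ ≡ 2 (mod 13) since 7·2 = 14 ≡ 1, so λ ≡ 4·2 ≡ 8.
  x = λ² - 11 - 11 = 64 - 22 ≡ 3; y = λ·(11 - 3) - 10 ≡ 2. → (3, 2)
3Q: (3, 2) + (11, 10). λ = (10 - 2)/(11 - 3) ≡ 8/8 mod 13. 8⁻¹ ≡ 5 (mod 13), so λ ≡ 1.
  x = λ² - 3 - 11 = 1 - 14 ≡ 0; y = λ·(3 - 0) - 2 ≡ 1. → (0, 1)
4Q: (0, 1) + (11, 10). λ = (10 - 1)/(11 - 0) ≡ 9/11 mod 13. 11⁻¹ ≡ 6 (mod 13) since 11·6 = 66 ≡ 1, so λ ≡ 2.
  x = λ² - 0 - 11 = 4 - 11 ≡ 6; y = λ·(0 - 6) - 1 ≡ 0. → (6, 0)
5Q: (6, 0) + (11, 10). λ = (10 - 0)/(11 - 6) ≡ 10/5 mod 13. 5⁻¹ ≡ 8 (mod 13), so λ ≡ 2.
  x = λ² - 6 - 11 = 4 - 17 ≡ 0; y = λ·(6 - 0) - 0 ≡ 12. → (0, 12)
6Q: (0, 12) + (11, 10). λ = (10 - 12)/(11 - 0) ≡ 11/11 mod 13. 11⁻¹ ≡ 6 (mod 13), so λ ≡ 1.
  x = λ² - 0 - 11 = 1 - 11 ≡ 3; y = λ·(0 - 3) - 12 ≡ 11. → (3, 11)
7Q: (3, 11) + (11, 10). λ = (10 - 11)/(11 - 3) ≡ 12/8 mod 13. 8⁻¹ ≡ 5 (mod 13) since 8·5 = 40 ≡ 1, so λ ≡ 8.
  x = λ² - 3 - 11 = 64 - 14 ≡ 11; y = λ·(3 - 11) - 11 ≡ 3. → (11, 3)
8Q: (11, 3) + (11, 10): same x and y₁ ≡ -y₂, so the sum is 𝒪.
9Q: 𝒪 + (11, 10) = (11, 10) (identity).
10Q: tangent at (11, 10): λ = (3·11² + 5)/(2·10) ≡ 4/7. 7⁻¹ ≡ 2 (mod 13), so λ ≡ 4·2 ≡ 8.
  x = λ² - 11 - 11 = 64 - 22 ≡ 3; y = λ·(11 - 3) - 10 ≡ 2. → (3, 2)

(3, 2)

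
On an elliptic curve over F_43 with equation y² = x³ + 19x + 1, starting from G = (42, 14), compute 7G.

Double-and-add on 7 = (111)₂. Start with G = (42, 14) for the leading 1-bit.
double: tangent at (42, 14): λ = (3·42² + 19)/(2·14) ≡ 22/28. 28⁻¹ ≡ 20 (mod 43) since 28·20 = 560 ≡ 1, so λ ≡ 22·20 ≡ 10.
  x = λ² - 42 - 42 = 100 - 84 ≡ 16; y = λ·(42 - 16) - 14 ≡ 31. → (16, 31)
add G: (16, 31) + (42, 14). λ = (14 - 31)/(42 - 16) ≡ 26/26 mod 43. 26⁻¹ ≡ 5 (mod 43), so λ ≡ 1.
  x = λ² - 16 - 42 = 1 - 58 ≡ 29; y = λ·(16 - 29) - 31 ≡ 42. → (29, 42)
double: tangent at (29, 42): λ = (3·29² + 19)/(2·42) ≡ 5/41. 41⁻¹ ≡ 21 (mod 43), so λ ≡ 5·21 ≡ 19.
  x = λ² - 29 - 29 = 361 - 58 ≡ 2; y = λ·(29 - 2) - 42 ≡ 41. → (2, 41)
add G: (2, 41) + (42, 14). λ = (14 - 41)/(42 - 2) ≡ 16/40 mod 43. 40⁻¹ ≡ 14 (mod 43), so λ ≡ 9.
  x = λ² - 2 - 42 = 81 - 44 ≡ 37; y = λ·(2 - 37) - 41 ≡ 31. → (37, 31)

(37, 31)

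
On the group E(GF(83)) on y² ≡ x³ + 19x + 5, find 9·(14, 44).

(21, 55)

Write Q = (14, 44).
Double-and-add on 9 = (1001)₂. Start with Q = (14, 44) for the leading 1-bit.
double: tangent at (14, 44): λ = (3·14² + 19)/(2·44) ≡ 26/5. 5⁻¹ ≡ 50 (mod 83) since 5·50 = 250 ≡ 1, so λ ≡ 26·50 ≡ 55.
  x = λ² - 14 - 14 = 3025 - 28 ≡ 9; y = λ·(14 - 9) - 44 ≡ 65. → (9, 65)
double: tangent at (9, 65): λ = (3·9² + 19)/(2·65) ≡ 13/47. 47⁻¹ ≡ 53 (mod 83), so λ ≡ 13·53 ≡ 25.
  x = λ² - 9 - 9 = 625 - 18 ≡ 26; y = λ·(9 - 26) - 65 ≡ 8. → (26, 8)
double: tangent at (26, 8): λ = (3·26² + 19)/(2·8) ≡ 55/16. 16⁻¹ ≡ 26 (mod 83), so λ ≡ 55·26 ≡ 19.
  x = λ² - 26 - 26 = 361 - 52 ≡ 60; y = λ·(26 - 60) - 8 ≡ 10. → (60, 10)
add Q: (60, 10) + (14, 44). λ = (44 - 10)/(14 - 60) ≡ 34/37 mod 83. 37⁻¹ ≡ 9 (mod 83), so λ ≡ 57.
  x = λ² - 60 - 14 = 3249 - 74 ≡ 21; y = λ·(60 - 21) - 10 ≡ 55. → (21, 55)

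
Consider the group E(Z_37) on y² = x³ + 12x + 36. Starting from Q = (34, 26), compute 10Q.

Double-and-add on 10 = (1010)₂. Start with Q = (34, 26) for the leading 1-bit.
double: tangent at (34, 26): λ = (3·34² + 12)/(2·26) ≡ 2/15. 15⁻¹ ≡ 5 (mod 37), so λ ≡ 2·5 ≡ 10.
  x = λ² - 34 - 34 = 100 - 68 ≡ 32; y = λ·(34 - 32) - 26 ≡ 31. → (32, 31)
double: tangent at (32, 31): λ = (3·32² + 12)/(2·31) ≡ 13/25. 25⁻¹ ≡ 3 (mod 37) since 25·3 = 75 ≡ 1, so λ ≡ 13·3 ≡ 2.
  x = λ² - 32 - 32 = 4 - 64 ≡ 14; y = λ·(32 - 14) - 31 ≡ 5. → (14, 5)
add Q: (14, 5) + (34, 26). λ = (26 - 5)/(34 - 14) ≡ 21/20 mod 37. 20⁻¹ ≡ 13 (mod 37) since 20·13 = 260 ≡ 1, so λ ≡ 14.
  x = λ² - 14 - 34 = 196 - 48 ≡ 0; y = λ·(14 - 0) - 5 ≡ 6. → (0, 6)
double: tangent at (0, 6): λ = (3·0² + 12)/(2·6) ≡ 12/12. 12⁻¹ ≡ 34 (mod 37), so λ ≡ 12·34 ≡ 1.
  x = λ² - 0 - 0 = 1 - 0 ≡ 1; y = λ·(0 - 1) - 6 ≡ 30. → (1, 30)

(1, 30)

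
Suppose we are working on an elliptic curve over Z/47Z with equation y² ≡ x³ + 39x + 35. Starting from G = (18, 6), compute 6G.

Double-and-add on 6 = (110)₂. Start with G = (18, 6) for the leading 1-bit.
double: tangent at (18, 6): λ = (3·18² + 39)/(2·6) ≡ 24/12. 12⁻¹ ≡ 4 (mod 47) since 12·4 = 48 ≡ 1, so λ ≡ 24·4 ≡ 2.
  x = λ² - 18 - 18 = 4 - 36 ≡ 15; y = λ·(18 - 15) - 6 ≡ 0. → (15, 0)
add G: (15, 0) + (18, 6). λ = (6 - 0)/(18 - 15) ≡ 6/3 mod 47. 3⁻¹ ≡ 16 (mod 47) since 3·16 = 48 ≡ 1, so λ ≡ 2.
  x = λ² - 15 - 18 = 4 - 33 ≡ 18; y = λ·(15 - 18) - 0 ≡ 41. → (18, 41)
double: tangent at (18, 41): λ = (3·18² + 39)/(2·41) ≡ 24/35. 35⁻¹ ≡ 43 (mod 47) since 35·43 = 1505 ≡ 1, so λ ≡ 24·43 ≡ 45.
  x = λ² - 18 - 18 = 2025 - 36 ≡ 15; y = λ·(18 - 15) - 41 ≡ 0. → (15, 0)

(15, 0)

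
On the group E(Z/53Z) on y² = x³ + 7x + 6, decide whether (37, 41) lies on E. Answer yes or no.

yes

y² = 41² ≡ 38; x³ + 7x + 6 = 50918 ≡ 38 (mod 53). 38 = 38.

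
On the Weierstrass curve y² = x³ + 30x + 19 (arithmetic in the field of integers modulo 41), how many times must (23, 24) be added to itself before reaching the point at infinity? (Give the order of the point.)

7

2P: tangent at (23, 24): λ = (3·23² + 30)/(2·24) ≡ 18/7. 7⁻¹ ≡ 6 (mod 41) since 7·6 = 42 ≡ 1, so λ ≡ 18·6 ≡ 26.
  x = λ² - 23 - 23 = 676 - 46 ≡ 15; y = λ·(23 - 15) - 24 ≡ 20. → (15, 20)
3P: (15, 20) + (23, 24). λ = (24 - 20)/(23 - 15) ≡ 4/8 mod 41. 8⁻¹ ≡ 36 (mod 41), so λ ≡ 21.
  x = λ² - 15 - 23 = 441 - 38 ≡ 34; y = λ·(15 - 34) - 20 ≡ 32. → (34, 32)
4P: (34, 32) + (23, 24). λ = (24 - 32)/(23 - 34) ≡ 33/30 mod 41. 30⁻¹ ≡ 26 (mod 41), so λ ≡ 38.
  x = λ² - 34 - 23 = 1444 - 57 ≡ 34; y = λ·(34 - 34) - 32 ≡ 9. → (34, 9)
5P: (34, 9) + (23, 24). λ = (24 - 9)/(23 - 34) ≡ 15/30 mod 41. 30⁻¹ ≡ 26 (mod 41), so λ ≡ 21.
  x = λ² - 34 - 23 = 441 - 57 ≡ 15; y = λ·(34 - 15) - 9 ≡ 21. → (15, 21)
6P: (15, 21) + (23, 24). λ = (24 - 21)/(23 - 15) ≡ 3/8 mod 41. 8⁻¹ ≡ 36 (mod 41), so λ ≡ 26.
  x = λ² - 15 - 23 = 676 - 38 ≡ 23; y = λ·(15 - 23) - 21 ≡ 17. → (23, 17)
7P: (23, 17) + (23, 24): same x and y₁ ≡ -y₂, so the sum is the point at infinity.
7P = the point at infinity, so the order is 7.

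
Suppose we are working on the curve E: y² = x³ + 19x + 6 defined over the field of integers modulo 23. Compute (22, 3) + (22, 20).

The two points share x = 22 and their y-coordinates satisfy 3 + 20 ≡ 0 (mod 23), so they are inverses. Their sum is ∞.

O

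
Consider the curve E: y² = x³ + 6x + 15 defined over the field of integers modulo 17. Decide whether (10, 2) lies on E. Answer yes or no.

yes

y² = 2² ≡ 4; x³ + 6x + 15 = 1075 ≡ 4 (mod 17). 4 = 4.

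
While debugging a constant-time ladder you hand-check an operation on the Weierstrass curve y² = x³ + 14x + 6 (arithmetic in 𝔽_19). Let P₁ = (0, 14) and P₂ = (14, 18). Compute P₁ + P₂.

(14, 1)

(0, 14) + (14, 18). λ = (18 - 14)/(14 - 0) ≡ 4/14 mod 19. 14⁻¹ ≡ 15 (mod 19), so λ ≡ 3.
  x = λ² - 0 - 14 = 9 - 14 ≡ 14; y = λ·(0 - 14) - 14 ≡ 1. → (14, 1)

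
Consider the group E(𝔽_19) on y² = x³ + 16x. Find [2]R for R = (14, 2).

(11, 14)

tangent at (14, 2): λ = (3·14² + 16)/(2·2) ≡ 15/4. 4⁻¹ ≡ 5 (mod 19), so λ ≡ 15·5 ≡ 18.
  x = λ² - 14 - 14 = 324 - 28 ≡ 11; y = λ·(14 - 11) - 2 ≡ 14. → (11, 14)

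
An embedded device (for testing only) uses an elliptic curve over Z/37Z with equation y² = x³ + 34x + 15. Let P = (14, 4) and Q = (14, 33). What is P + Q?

The two points share x = 14 and their y-coordinates satisfy 4 + 33 ≡ 0 (mod 37), so they are inverses. Their sum is the point at infinity.

O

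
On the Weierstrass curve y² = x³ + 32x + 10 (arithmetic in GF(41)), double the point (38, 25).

(10, 31)

tangent at (38, 25): λ = (3·38² + 32)/(2·25) ≡ 18/9. 9⁻¹ ≡ 32 (mod 41) since 9·32 = 288 ≡ 1, so λ ≡ 18·32 ≡ 2.
  x = λ² - 38 - 38 = 4 - 76 ≡ 10; y = λ·(38 - 10) - 25 ≡ 31. → (10, 31)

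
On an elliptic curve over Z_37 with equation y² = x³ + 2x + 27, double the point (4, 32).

(17, 33)

tangent at (4, 32): λ = (3·4² + 2)/(2·32) ≡ 13/27. 27⁻¹ ≡ 11 (mod 37) since 27·11 = 297 ≡ 1, so λ ≡ 13·11 ≡ 32.
  x = λ² - 4 - 4 = 1024 - 8 ≡ 17; y = λ·(4 - 17) - 32 ≡ 33. → (17, 33)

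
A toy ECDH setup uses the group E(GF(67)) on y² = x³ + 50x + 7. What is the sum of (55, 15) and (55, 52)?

O

The two points share x = 55 and their y-coordinates satisfy 15 + 52 ≡ 0 (mod 67), so they are inverses. Their sum is 𝒪.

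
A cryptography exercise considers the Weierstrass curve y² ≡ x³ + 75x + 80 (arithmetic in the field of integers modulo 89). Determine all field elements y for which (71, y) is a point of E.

14, 75

x³ + 75x + 80 = 363316 ≡ 18 (mod 89).
Square roots of 18 mod 89: 14 and 75 (since 14² = 196 ≡ 18).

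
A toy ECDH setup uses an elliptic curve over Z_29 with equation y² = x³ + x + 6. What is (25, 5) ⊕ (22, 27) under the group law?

(10, 1)

(25, 5) + (22, 27). λ = (27 - 5)/(22 - 25) ≡ 22/26 mod 29. 26⁻¹ ≡ 19 (mod 29), so λ ≡ 12.
  x = λ² - 25 - 22 = 144 - 47 ≡ 10; y = λ·(25 - 10) - 5 ≡ 1. → (10, 1)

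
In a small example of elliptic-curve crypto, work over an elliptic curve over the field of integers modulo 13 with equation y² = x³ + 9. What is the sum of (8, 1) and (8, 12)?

O

The two points share x = 8 and their y-coordinates satisfy 1 + 12 ≡ 0 (mod 13), so they are inverses. Their sum is 𝒪.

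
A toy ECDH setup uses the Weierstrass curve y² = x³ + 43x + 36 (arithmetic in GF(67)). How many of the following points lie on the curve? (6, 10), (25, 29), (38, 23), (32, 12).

1

(6, 10): 10² ≡ 33, rhs ≡ 41 → off.
(25, 29): 29² ≡ 37, rhs ≡ 53 → off.
(38, 23): 23² ≡ 60, rhs ≡ 61 → off.
(32, 12): 12² ≡ 10, rhs ≡ 10 → on.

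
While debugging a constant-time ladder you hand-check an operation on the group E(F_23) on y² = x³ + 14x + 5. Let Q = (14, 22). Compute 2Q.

tangent at (14, 22): λ = (3·14² + 14)/(2·22) ≡ 4/21. 21⁻¹ ≡ 11 (mod 23) since 21·11 = 231 ≡ 1, so λ ≡ 4·11 ≡ 21.
  x = λ² - 14 - 14 = 441 - 28 ≡ 22; y = λ·(14 - 22) - 22 ≡ 17. → (22, 17)

(22, 17)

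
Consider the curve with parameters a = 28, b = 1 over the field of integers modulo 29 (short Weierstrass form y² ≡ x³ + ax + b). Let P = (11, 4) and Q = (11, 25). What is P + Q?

The two points share x = 11 and their y-coordinates satisfy 4 + 25 ≡ 0 (mod 29), so they are inverses. Their sum is O.

O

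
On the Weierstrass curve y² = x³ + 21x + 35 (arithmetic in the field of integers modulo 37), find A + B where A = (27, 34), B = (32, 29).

(16, 29)

(27, 34) + (32, 29). λ = (29 - 34)/(32 - 27) ≡ 32/5 mod 37. 5⁻¹ ≡ 15 (mod 37), so λ ≡ 36.
  x = λ² - 27 - 32 = 1296 - 59 ≡ 16; y = λ·(27 - 16) - 34 ≡ 29. → (16, 29)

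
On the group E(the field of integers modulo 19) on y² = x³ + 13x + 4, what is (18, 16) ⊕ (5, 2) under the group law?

(18, 16) + (5, 2). λ = (2 - 16)/(5 - 18) ≡ 5/6 mod 19. 6⁻¹ ≡ 16 (mod 19) since 6·16 = 96 ≡ 1, so λ ≡ 4.
  x = λ² - 18 - 5 = 16 - 23 ≡ 12; y = λ·(18 - 12) - 16 ≡ 8. → (12, 8)

(12, 8)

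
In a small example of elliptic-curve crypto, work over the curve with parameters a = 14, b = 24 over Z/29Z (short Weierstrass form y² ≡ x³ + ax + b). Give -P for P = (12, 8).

-(12, 8) = (12, -8 mod 29) = (12, 21).

(12, 21)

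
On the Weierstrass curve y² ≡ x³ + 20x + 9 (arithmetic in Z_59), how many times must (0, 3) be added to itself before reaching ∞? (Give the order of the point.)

2P: tangent at (0, 3): λ = (3·0² + 20)/(2·3) ≡ 20/6. 6⁻¹ ≡ 10 (mod 59), so λ ≡ 20·10 ≡ 23.
  x = λ² - 0 - 0 = 529 - 0 ≡ 57; y = λ·(0 - 57) - 3 ≡ 43. → (57, 43)
3P: (57, 43) + (0, 3). λ = (3 - 43)/(0 - 57) ≡ 19/2 mod 59. 2⁻¹ ≡ 30 (mod 59), so λ ≡ 39.
  x = λ² - 57 - 0 = 1521 - 57 ≡ 48; y = λ·(57 - 48) - 43 ≡ 13. → (48, 13)
4P: (48, 13) + (0, 3). λ = (3 - 13)/(0 - 48) ≡ 49/11 mod 59. 11⁻¹ ≡ 43 (mod 59), so λ ≡ 42.
  x = λ² - 48 - 0 = 1764 - 48 ≡ 5; y = λ·(48 - 5) - 13 ≡ 23. → (5, 23)
5P: (5, 23) + (0, 3). λ = (3 - 23)/(0 - 5) ≡ 39/54 mod 59. 54⁻¹ ≡ 47 (mod 59) since 54·47 = 2538 ≡ 1, so λ ≡ 4.
  x = λ² - 5 - 0 = 16 - 5 ≡ 11; y = λ·(5 - 11) - 23 ≡ 12. → (11, 12)
6P: (11, 12) + (0, 3). λ = (3 - 12)/(0 - 11) ≡ 50/48 mod 59. 48⁻¹ ≡ 16 (mod 59), so λ ≡ 33.
  x = λ² - 11 - 0 = 1089 - 11 ≡ 16; y = λ·(11 - 16) - 12 ≡ 0. → (16, 0)
7P: (16, 0) + (0, 3). λ = (3 - 0)/(0 - 16) ≡ 3/43 mod 59. 43⁻¹ ≡ 11 (mod 59) since 43·11 = 473 ≡ 1, so λ ≡ 33.
  x = λ² - 16 - 0 = 1089 - 16 ≡ 11; y = λ·(16 - 11) - 0 ≡ 47. → (11, 47)
8P: (11, 47) + (0, 3). λ = (3 - 47)/(0 - 11) ≡ 15/48 mod 59. 48⁻¹ ≡ 16 (mod 59) since 48·16 = 768 ≡ 1, so λ ≡ 4.
  x = λ² - 11 - 0 = 16 - 11 ≡ 5; y = λ·(11 - 5) - 47 ≡ 36. → (5, 36)
9P: (5, 36) + (0, 3). λ = (3 - 36)/(0 - 5) ≡ 26/54 mod 59. 54⁻¹ ≡ 47 (mod 59) since 54·47 = 2538 ≡ 1, so λ ≡ 42.
  x = λ² - 5 - 0 = 1764 - 5 ≡ 48; y = λ·(5 - 48) - 36 ≡ 46. → (48, 46)
10P: (48, 46) + (0, 3). λ = (3 - 46)/(0 - 48) ≡ 16/11 mod 59. 11⁻¹ ≡ 43 (mod 59), so λ ≡ 39.
  x = λ² - 48 - 0 = 1521 - 48 ≡ 57; y = λ·(48 - 57) - 46 ≡ 16. → (57, 16)
11P: (57, 16) + (0, 3). λ = (3 - 16)/(0 - 57) ≡ 46/2 mod 59. 2⁻¹ ≡ 30 (mod 59), so λ ≡ 23.
  x = λ² - 57 - 0 = 529 - 57 ≡ 0; y = λ·(57 - 0) - 16 ≡ 56. → (0, 56)
12P: (0, 56) + (0, 3): same x and y₁ ≡ -y₂, so the sum is ∞.
12P = ∞, so the order is 12.

12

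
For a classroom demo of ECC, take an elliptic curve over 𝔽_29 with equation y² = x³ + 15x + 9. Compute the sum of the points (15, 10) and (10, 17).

(15, 10) + (10, 17). λ = (17 - 10)/(10 - 15) ≡ 7/24 mod 29. 24⁻¹ ≡ 23 (mod 29) since 24·23 = 552 ≡ 1, so λ ≡ 16.
  x = λ² - 15 - 10 = 256 - 25 ≡ 28; y = λ·(15 - 28) - 10 ≡ 14. → (28, 14)

(28, 14)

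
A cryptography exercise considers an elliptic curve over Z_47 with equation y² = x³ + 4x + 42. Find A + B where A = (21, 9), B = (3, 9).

(23, 38)

(21, 9) + (3, 9). λ = (9 - 9)/(3 - 21) ≡ 0/29 mod 47. 29⁻¹ ≡ 13 (mod 47), so λ ≡ 0.
  x = λ² - 21 - 3 = 0 - 24 ≡ 23; y = λ·(21 - 23) - 9 ≡ 38. → (23, 38)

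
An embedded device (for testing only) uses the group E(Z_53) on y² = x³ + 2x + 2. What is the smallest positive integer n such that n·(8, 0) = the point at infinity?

2

2P: (8, 0) + (8, 0): same x and y₁ ≡ -y₂, so the sum is the point at infinity.
2P = the point at infinity, so the order is 2.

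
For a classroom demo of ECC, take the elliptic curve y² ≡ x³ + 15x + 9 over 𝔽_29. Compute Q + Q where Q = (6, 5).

(23, 15)

tangent at (6, 5): λ = (3·6² + 15)/(2·5) ≡ 7/10. 10⁻¹ ≡ 3 (mod 29) since 10·3 = 30 ≡ 1, so λ ≡ 7·3 ≡ 21.
  x = λ² - 6 - 6 = 441 - 12 ≡ 23; y = λ·(6 - 23) - 5 ≡ 15. → (23, 15)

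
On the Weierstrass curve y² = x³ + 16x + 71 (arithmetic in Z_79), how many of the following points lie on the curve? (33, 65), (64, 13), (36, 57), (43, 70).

3

(33, 65): 65² ≡ 38, rhs ≡ 38 → on.
(64, 13): 13² ≡ 11, rhs ≡ 11 → on.
(36, 57): 57² ≡ 10, rhs ≡ 61 → off.
(43, 70): 70² ≡ 2, rhs ≡ 2 → on.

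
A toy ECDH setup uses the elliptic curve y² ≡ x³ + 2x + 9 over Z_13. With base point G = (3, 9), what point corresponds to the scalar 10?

(1, 8)

Double-and-add on 10 = (1010)₂. Start with G = (3, 9) for the leading 1-bit.
double: tangent at (3, 9): λ = (3·3² + 2)/(2·9) ≡ 3/5. 5⁻¹ ≡ 8 (mod 13) since 5·8 = 40 ≡ 1, so λ ≡ 3·8 ≡ 11.
  x = λ² - 3 - 3 = 121 - 6 ≡ 11; y = λ·(3 - 11) - 9 ≡ 7. → (11, 7)
double: tangent at (11, 7): λ = (3·11² + 2)/(2·7) ≡ 1/1. 1⁻¹ ≡ 1 (mod 13) since 1·1 = 1 ≡ 1, so λ ≡ 1·1 ≡ 1.
  x = λ² - 11 - 11 = 1 - 22 ≡ 5; y = λ·(11 - 5) - 7 ≡ 12. → (5, 12)
add G: (5, 12) + (3, 9). λ = (9 - 12)/(3 - 5) ≡ 10/11 mod 13. 11⁻¹ ≡ 6 (mod 13) since 11·6 = 66 ≡ 1, so λ ≡ 8.
  x = λ² - 5 - 3 = 64 - 8 ≡ 4; y = λ·(5 - 4) - 12 ≡ 9. → (4, 9)
double: tangent at (4, 9): λ = (3·4² + 2)/(2·9) ≡ 11/5. 5⁻¹ ≡ 8 (mod 13) since 5·8 = 40 ≡ 1, so λ ≡ 11·8 ≡ 10.
  x = λ² - 4 - 4 = 100 - 8 ≡ 1; y = λ·(4 - 1) - 9 ≡ 8. → (1, 8)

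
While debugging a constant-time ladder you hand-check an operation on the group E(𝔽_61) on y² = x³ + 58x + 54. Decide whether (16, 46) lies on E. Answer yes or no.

y² = 46² ≡ 42; x³ + 58x + 54 = 5078 ≡ 15 (mod 61). 42 ≠ 15.

no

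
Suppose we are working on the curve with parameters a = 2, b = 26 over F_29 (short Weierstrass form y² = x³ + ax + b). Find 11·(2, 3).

(5, 25)

Write P = (2, 3).
Repeated addition: build up to 11P.
2P: tangent at (2, 3): λ = (3·2² + 2)/(2·3) ≡ 14/6. 6⁻¹ ≡ 5 (mod 29), so λ ≡ 14·5 ≡ 12.
  x = λ² - 2 - 2 = 144 - 4 ≡ 24; y = λ·(2 - 24) - 3 ≡ 23. → (24, 23)
3P: (24, 23) + (2, 3). λ = (3 - 23)/(2 - 24) ≡ 9/7 mod 29. 7⁻¹ ≡ 25 (mod 29) since 7·25 = 175 ≡ 1, so λ ≡ 22.
  x = λ² - 24 - 2 = 484 - 26 ≡ 23; y = λ·(24 - 23) - 23 ≡ 28. → (23, 28)
4P: (23, 28) + (2, 3). λ = (3 - 28)/(2 - 23) ≡ 4/8 mod 29. 8⁻¹ ≡ 11 (mod 29) since 8·11 = 88 ≡ 1, so λ ≡ 15.
  x = λ² - 23 - 2 = 225 - 25 ≡ 26; y = λ·(23 - 26) - 28 ≡ 14. → (26, 14)
5P: (26, 14) + (2, 3). λ = (3 - 14)/(2 - 26) ≡ 18/5 mod 29. 5⁻¹ ≡ 6 (mod 29), so λ ≡ 21.
  x = λ² - 26 - 2 = 441 - 28 ≡ 7; y = λ·(26 - 7) - 14 ≡ 8. → (7, 8)
6P: (7, 8) + (2, 3). λ = (3 - 8)/(2 - 7) ≡ 24/24 mod 29. 24⁻¹ ≡ 23 (mod 29), so λ ≡ 1.
  x = λ² - 7 - 2 = 1 - 9 ≡ 21; y = λ·(7 - 21) - 8 ≡ 7. → (21, 7)
7P: (21, 7) + (2, 3). λ = (3 - 7)/(2 - 21) ≡ 25/10 mod 29. 10⁻¹ ≡ 3 (mod 29), so λ ≡ 17.
  x = λ² - 21 - 2 = 289 - 23 ≡ 5; y = λ·(21 - 5) - 7 ≡ 4. → (5, 4)
8P: (5, 4) + (2, 3). λ = (3 - 4)/(2 - 5) ≡ 28/26 mod 29. 26⁻¹ ≡ 19 (mod 29), so λ ≡ 10.
  x = λ² - 5 - 2 = 100 - 7 ≡ 6; y = λ·(5 - 6) - 4 ≡ 15. → (6, 15)
9P: (6, 15) + (2, 3). λ = (3 - 15)/(2 - 6) ≡ 17/25 mod 29. 25⁻¹ ≡ 7 (mod 29) since 25·7 = 175 ≡ 1, so λ ≡ 3.
  x = λ² - 6 - 2 = 9 - 8 ≡ 1; y = λ·(6 - 1) - 15 ≡ 0. → (1, 0)
10P: (1, 0) + (2, 3). λ = (3 - 0)/(2 - 1) ≡ 3/1 mod 29. 1⁻¹ ≡ 1 (mod 29), so λ ≡ 3.
  x = λ² - 1 - 2 = 9 - 3 ≡ 6; y = λ·(1 - 6) - 0 ≡ 14. → (6, 14)
11P: (6, 14) + (2, 3). λ = (3 - 14)/(2 - 6) ≡ 18/25 mod 29. 25⁻¹ ≡ 7 (mod 29) since 25·7 = 175 ≡ 1, so λ ≡ 10.
  x = λ² - 6 - 2 = 100 - 8 ≡ 5; y = λ·(6 - 5) - 14 ≡ 25. → (5, 25)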